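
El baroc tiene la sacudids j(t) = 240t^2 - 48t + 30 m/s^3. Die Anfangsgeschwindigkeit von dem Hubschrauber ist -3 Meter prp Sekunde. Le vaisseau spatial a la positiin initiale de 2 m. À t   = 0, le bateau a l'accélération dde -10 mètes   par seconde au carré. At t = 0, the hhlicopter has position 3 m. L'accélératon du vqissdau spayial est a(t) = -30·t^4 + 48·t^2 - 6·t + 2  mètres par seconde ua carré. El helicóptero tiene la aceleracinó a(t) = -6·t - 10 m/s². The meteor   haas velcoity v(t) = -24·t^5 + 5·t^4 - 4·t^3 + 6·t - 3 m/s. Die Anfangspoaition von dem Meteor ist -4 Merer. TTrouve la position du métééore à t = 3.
Nous devons intégrer notre équation de la vitesse v(t) = -24·t^5 + 5·t^4 - 4·t^3 + 6·t - 3 1 fois. L'intégrale de la vitesse, avec x(0) = -4, donne la position: x(t) = -4·t^6 + t^5 - t^4 + 3·t^2 - 3·t - 4. De l'équation de la position x(t) = -4·t^6 + t^5 - t^4 + 3·t^2 - 3·t - 4, nous substituons t = 3 pour obtenir x = -2740.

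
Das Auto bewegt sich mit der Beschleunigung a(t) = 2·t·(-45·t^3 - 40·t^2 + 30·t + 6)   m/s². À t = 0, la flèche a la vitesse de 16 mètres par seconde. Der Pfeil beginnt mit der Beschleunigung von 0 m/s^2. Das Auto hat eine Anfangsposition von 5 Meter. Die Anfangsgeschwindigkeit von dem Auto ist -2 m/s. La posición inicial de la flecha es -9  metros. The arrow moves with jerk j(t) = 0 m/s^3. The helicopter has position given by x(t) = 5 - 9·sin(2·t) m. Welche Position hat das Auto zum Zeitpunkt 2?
Ausgehend von der Beschleunigung a(t) = 2·t·(-45·t^3 - 40·t^2 + 30·t + 6), nehmen wir 2 Stammfunktionen. Das Integral von der Beschleunigung ist die Geschwindigkeit. Mit v(0) = -2 erhalten wir v(t) = -18·t^5 - 20·t^4 + 20·t^3 + 6·t^2 - 2. Die Stammfunktion von der Geschwindigkeit ist die Position. Mit x(0) = 5 erhalten wir x(t) = -3·t^6 - 4·t^5 + 5·t^4 + 2·t^3 - 2·t + 5. Wir haben die Position x(t) = -3·t^6 - 4·t^5 + 5·t^4 + 2·t^3 - 2·t + 5. Durch Einsetzen von t = 2: x(2) = -223.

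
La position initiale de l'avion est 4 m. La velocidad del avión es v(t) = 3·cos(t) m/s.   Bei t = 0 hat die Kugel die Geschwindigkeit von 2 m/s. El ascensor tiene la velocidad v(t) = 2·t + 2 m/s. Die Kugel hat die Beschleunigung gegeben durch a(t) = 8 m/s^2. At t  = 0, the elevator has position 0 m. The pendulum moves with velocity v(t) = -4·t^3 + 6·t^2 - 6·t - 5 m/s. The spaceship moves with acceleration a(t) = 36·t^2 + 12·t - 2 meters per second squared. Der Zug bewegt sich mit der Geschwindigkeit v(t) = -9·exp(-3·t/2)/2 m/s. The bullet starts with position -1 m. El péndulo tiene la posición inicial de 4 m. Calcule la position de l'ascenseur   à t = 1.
En partant de la vitesse v(t) = 2·t + 2, nous prenons 1 primitive. L'intégrale de la vitesse est la position. En utilisant x(0) = 0, nous obtenons x(t) = t^2 + 2·t. En utilisant x(t) = t^2 + 2·t et en substituant t = 1, nous trouvons x = 3.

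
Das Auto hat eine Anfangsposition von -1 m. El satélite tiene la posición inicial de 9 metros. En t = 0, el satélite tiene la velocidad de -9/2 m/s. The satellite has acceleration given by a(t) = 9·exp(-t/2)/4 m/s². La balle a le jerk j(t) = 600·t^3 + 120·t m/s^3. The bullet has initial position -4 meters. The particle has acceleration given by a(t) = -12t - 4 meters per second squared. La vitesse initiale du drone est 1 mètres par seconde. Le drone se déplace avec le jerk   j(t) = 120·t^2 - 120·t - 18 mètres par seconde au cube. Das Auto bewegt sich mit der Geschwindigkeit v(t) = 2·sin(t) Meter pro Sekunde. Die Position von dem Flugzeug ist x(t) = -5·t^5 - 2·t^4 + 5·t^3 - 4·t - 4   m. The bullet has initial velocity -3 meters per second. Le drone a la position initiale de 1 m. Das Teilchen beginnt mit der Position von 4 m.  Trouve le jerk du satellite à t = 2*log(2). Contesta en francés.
En partant de l'accélération a(t) = 9·exp(-t/2)/4, nous prenons 1 dérivée. La dérivée de l'accélération donne le jerk: j(t) = -9·exp(-t/2)/8. Nous avons le jerk j(t) = -9·exp(-t/2)/8. En substituant t = 2*log(2): j(2*log(2)) = -9/16.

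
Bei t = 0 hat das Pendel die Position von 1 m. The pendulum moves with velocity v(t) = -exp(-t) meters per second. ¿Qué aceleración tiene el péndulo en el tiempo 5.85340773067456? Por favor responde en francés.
Nous devons dériver notre équation de la vitesse v(t) = -exp(-t) 1 fois. En dérivant la vitesse, nous obtenons l'accélération: a(t) = exp(-t). Nous avons l'accélération a(t) = exp(-t). En substituant t = 5.85340773067456: a(5.85340773067456) = 0.00287010194000883.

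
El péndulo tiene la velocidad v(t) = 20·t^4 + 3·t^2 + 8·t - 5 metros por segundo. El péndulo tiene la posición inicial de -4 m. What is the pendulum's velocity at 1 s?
Using v(t) = 20·t^4 + 3·t^2 + 8·t - 5 and substituting t = 1, we find v = 26.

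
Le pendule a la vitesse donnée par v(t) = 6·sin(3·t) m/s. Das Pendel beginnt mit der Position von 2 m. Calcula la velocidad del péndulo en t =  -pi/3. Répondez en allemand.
Mit v(t) = 6·sin(3·t) und Einsetzen von t = -pi/3, finden wir v = 0.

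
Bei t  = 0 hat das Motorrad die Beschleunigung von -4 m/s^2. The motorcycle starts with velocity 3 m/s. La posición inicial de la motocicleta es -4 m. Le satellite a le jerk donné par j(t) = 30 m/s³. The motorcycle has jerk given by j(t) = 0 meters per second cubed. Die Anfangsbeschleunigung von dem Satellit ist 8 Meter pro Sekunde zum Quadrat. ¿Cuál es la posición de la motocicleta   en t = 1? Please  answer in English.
Starting from jerk j(t) = 0, we take 3 antiderivatives. The antiderivative of jerk, with a(0) = -4, gives acceleration: a(t) = -4. Integrating acceleration and using the initial condition v(0) = 3, we get v(t) = 3 - 4·t. The antiderivative of velocity is position. Using x(0) = -4, we get x(t) = -2·t^2 + 3·t - 4. We have position x(t) = -2·t^2 + 3·t - 4. Substituting t = 1: x(1) = -3.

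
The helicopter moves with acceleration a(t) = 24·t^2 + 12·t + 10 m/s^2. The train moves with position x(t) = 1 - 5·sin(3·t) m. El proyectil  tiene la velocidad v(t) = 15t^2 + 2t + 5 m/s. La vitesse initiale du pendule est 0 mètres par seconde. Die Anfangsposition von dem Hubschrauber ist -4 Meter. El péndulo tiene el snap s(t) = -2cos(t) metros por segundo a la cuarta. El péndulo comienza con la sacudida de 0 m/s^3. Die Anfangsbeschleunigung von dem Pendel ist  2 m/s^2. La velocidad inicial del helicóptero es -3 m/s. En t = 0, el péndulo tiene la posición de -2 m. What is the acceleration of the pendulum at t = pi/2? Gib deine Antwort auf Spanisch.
Debemos encontrar la antiderivada de nuestra ecuación del snap s(t) = -2·cos(t) 2 veces. La antiderivada del snap, con j(0) = 0, da la sacudida: j(t) = -2·sin(t). La integral de la sacudida, con a(0) = 2, da la aceleración: a(t) = 2·cos(t). Tenemos la aceleración a(t) = 2·cos(t). Sustituyendo t = pi/2: a(pi/2) = 0.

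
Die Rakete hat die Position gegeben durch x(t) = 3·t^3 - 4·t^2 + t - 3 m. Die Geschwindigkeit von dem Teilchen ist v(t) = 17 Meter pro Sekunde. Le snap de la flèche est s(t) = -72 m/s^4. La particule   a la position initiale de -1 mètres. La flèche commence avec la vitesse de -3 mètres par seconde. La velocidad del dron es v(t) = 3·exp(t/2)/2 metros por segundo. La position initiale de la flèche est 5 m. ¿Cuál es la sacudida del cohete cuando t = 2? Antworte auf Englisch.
Starting from position x(t) = 3·t^3 - 4·t^2 + t - 3, we take 3 derivatives. The derivative of position gives velocity: v(t) = 9·t^2 - 8·t + 1. Taking d/dt of v(t), we find a(t) = 18·t - 8. Differentiating acceleration, we get jerk: j(t) = 18. Using j(t) = 18 and substituting t = 2, we find j = 18.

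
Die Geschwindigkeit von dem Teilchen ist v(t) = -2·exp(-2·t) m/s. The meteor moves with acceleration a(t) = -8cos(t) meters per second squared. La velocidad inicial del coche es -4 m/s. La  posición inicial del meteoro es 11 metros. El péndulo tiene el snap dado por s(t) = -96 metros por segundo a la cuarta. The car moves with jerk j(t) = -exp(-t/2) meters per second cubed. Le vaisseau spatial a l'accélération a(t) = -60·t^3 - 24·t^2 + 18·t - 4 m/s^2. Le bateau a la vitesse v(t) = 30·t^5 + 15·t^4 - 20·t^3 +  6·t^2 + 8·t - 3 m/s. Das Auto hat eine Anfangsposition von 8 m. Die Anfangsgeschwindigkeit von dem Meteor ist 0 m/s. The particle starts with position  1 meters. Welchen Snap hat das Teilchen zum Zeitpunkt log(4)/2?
Um dies zu lösen, müssen wir 3 Ableitungen unserer Gleichung für die Geschwindigkeit v(t) = -2·exp(-2·t) nehmen. Durch Ableiten von der Geschwindigkeit erhalten wir die Beschleunigung: a(t) = 4·exp(-2·t). Durch Ableiten von der Beschleunigung erhalten wir den Ruck: j(t) = -8·exp(-2·t). Durch Ableiten von dem Ruck erhalten wir den Snap: s(t) = 16·exp(-2·t). Mit s(t) = 16·exp(-2·t) und Einsetzen von t = log(4)/2, finden wir s = 4.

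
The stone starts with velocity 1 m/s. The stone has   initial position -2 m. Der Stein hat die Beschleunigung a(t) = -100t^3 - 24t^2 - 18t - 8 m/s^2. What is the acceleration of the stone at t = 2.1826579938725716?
Using a(t) = -100·t^3 - 24·t^2 - 18·t - 8 and substituting t = 2.1826579938725716, we find a = -1201.44112329390.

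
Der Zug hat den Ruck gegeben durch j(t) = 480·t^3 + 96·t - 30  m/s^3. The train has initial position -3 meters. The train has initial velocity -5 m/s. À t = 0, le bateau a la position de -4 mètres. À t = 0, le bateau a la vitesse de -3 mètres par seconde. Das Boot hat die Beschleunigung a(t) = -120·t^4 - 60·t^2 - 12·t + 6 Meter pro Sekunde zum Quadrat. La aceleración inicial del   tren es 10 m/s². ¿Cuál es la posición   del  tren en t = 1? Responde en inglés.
We must find the integral of our jerk equation j(t) = 480·t^3 + 96·t - 30 3 times. Finding the integral of j(t) and using a(0) = 10: a(t) = 120·t^4 + 48·t^2 - 30·t + 10. Integrating acceleration and using the initial condition v(0) = -5, we get v(t) = 24·t^5 + 16·t^3 - 15·t^2 + 10·t - 5. The integral of velocity is position. Using x(0) = -3, we get x(t) = 4·t^6 + 4·t^4 - 5·t^3 + 5·t^2 - 5·t - 3. Using x(t) = 4·t^6 + 4·t^4 - 5·t^3 + 5·t^2 - 5·t - 3 and substituting t = 1, we find x = 0.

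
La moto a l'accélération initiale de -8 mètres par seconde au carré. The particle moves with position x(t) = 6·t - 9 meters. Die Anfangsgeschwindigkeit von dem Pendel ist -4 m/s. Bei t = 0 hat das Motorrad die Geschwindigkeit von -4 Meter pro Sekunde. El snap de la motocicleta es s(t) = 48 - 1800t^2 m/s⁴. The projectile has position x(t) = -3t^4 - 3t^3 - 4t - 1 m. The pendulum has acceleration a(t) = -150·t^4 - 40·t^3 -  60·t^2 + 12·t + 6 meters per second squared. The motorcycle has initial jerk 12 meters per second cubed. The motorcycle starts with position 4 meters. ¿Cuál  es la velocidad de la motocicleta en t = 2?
Partiendo del snap s(t) = 48 - 1800·t^2, tomamos 3 integrales. Tomando ∫s(t)dt y aplicando j(0) = 12, encontramos j(t) = -600·t^3 + 48·t + 12. La antiderivada de la sacudida es la aceleración. Usando a(0) = -8, obtenemos a(t) = -150·t^4 + 24·t^2 + 12·t - 8. La integral de la aceleración es la velocidad. Usando v(0) = -4, obtenemos v(t) = -30·t^5 + 8·t^3 + 6·t^2 - 8·t - 4. Usando v(t) = -30·t^5 + 8·t^3 + 6·t^2 - 8·t - 4 y sustituyendo t = 2, encontramos v = -892.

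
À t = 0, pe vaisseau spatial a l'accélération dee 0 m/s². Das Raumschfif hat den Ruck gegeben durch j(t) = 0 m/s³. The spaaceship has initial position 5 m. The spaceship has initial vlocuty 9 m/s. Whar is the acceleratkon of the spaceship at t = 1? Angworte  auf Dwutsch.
Ausgehend von dem Ruck j(t) = 0, nehmen wir 1 Integral. Durch Integration von dem Ruck und Verwendung der Anfangsbedingung a(0) = 0, erhalten wir a(t) = 0. Mit a(t) = 0 und Einsetzen von t = 1, finden wir a = 0.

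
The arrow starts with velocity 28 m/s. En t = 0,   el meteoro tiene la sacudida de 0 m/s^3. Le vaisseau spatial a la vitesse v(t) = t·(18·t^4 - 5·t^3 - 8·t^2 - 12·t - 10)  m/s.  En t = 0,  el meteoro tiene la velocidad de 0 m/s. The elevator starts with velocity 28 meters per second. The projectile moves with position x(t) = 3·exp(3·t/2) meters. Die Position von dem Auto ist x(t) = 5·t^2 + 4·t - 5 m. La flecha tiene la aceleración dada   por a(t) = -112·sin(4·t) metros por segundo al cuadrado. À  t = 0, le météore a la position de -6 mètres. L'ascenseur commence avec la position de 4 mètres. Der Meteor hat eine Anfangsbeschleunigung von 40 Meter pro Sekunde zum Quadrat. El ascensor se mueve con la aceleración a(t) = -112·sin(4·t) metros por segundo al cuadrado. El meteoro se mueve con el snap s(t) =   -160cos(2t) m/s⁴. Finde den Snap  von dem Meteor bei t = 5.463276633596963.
Aus der Gleichung für den Snap s(t) = -160·cos(2·t), setzen wir t = 5.463276633596963 ein und erhalten s = 11.0345970988948.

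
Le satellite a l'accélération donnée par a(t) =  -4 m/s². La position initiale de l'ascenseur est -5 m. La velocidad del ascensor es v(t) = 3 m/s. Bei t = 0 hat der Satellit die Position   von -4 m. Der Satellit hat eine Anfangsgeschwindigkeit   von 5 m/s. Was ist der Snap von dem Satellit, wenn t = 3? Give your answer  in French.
Pour résoudre ceci, nous devons prendre 2 dérivées de notre équation de l'accélération a(t) = -4. En dérivant l'accélération, nous obtenons le jerk: j(t) = 0. En dérivant le jerk, nous obtenons le snap: s(t) = 0. De l'équation du snap s(t) = 0, nous substituons t = 3 pour obtenir s = 0.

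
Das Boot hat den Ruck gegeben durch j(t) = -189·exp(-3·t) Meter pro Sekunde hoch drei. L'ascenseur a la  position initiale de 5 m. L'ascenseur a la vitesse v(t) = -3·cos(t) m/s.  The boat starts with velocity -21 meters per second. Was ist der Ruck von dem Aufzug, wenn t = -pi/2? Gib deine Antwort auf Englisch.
Starting from velocity v(t) = -3·cos(t), we take 2 derivatives. Taking d/dt of v(t), we find a(t) = 3·sin(t). Differentiating acceleration, we get jerk: j(t) = 3·cos(t). From the given jerk equation j(t) = 3·cos(t), we substitute t = -pi/2 to get j = 0.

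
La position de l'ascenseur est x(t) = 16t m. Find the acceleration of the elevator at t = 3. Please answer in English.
We must differentiate our position equation x(t) = 16·t 2 times. The derivative of position gives velocity: v(t) = 16. The derivative of velocity gives acceleration: a(t) = 0. We have acceleration a(t) = 0. Substituting t = 3: a(3) = 0.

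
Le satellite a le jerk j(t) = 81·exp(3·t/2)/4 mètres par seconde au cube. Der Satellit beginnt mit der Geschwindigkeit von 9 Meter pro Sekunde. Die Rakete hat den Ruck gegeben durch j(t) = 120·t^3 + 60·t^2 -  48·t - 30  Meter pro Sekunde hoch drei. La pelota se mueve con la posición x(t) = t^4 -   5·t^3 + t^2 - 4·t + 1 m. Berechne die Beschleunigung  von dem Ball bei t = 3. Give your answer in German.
Ausgehend von der Position x(t) = t^4 - 5·t^3 + t^2 - 4·t + 1, nehmen wir 2 Ableitungen. Durch Ableiten von der Position erhalten wir die Geschwindigkeit: v(t) = 4·t^3 - 15·t^2 + 2·t - 4. Durch Ableiten von der Geschwindigkeit erhalten wir die Beschleunigung: a(t) = 12·t^2 - 30·t + 2. Aus der Gleichung für die Beschleunigung a(t) = 12·t^2 - 30·t + 2, setzen wir t = 3 ein und erhalten a = 20.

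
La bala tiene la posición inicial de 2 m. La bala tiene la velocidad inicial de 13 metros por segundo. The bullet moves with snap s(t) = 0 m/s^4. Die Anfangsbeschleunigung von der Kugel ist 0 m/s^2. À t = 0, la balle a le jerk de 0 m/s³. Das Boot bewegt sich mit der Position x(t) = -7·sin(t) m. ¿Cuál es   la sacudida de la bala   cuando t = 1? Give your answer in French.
Pour résoudre ceci, nous devons prendre 1 primitive de notre équation du snap s(t) = 0. En prenant ∫s(t)dt et en appliquant j(0) = 0, nous trouvons j(t) = 0. De l'équation du jerk j(t) = 0, nous substituons t = 1 pour obtenir j = 0.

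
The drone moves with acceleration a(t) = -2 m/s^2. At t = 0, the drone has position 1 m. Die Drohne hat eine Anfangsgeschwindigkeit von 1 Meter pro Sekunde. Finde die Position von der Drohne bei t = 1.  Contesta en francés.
Nous devons intégrer notre équation de l'accélération a(t) = -2 2 fois. En prenant ∫a(t)dt et en appliquant v(0) = 1, nous trouvons v(t) = 1 - 2·t. En prenant ∫v(t)dt et en appliquant x(0) = 1, nous trouvons x(t) = -t^2 + t + 1. En utilisant x(t) = -t^2 + t + 1 et en substituant t = 1, nous trouvons x = 1.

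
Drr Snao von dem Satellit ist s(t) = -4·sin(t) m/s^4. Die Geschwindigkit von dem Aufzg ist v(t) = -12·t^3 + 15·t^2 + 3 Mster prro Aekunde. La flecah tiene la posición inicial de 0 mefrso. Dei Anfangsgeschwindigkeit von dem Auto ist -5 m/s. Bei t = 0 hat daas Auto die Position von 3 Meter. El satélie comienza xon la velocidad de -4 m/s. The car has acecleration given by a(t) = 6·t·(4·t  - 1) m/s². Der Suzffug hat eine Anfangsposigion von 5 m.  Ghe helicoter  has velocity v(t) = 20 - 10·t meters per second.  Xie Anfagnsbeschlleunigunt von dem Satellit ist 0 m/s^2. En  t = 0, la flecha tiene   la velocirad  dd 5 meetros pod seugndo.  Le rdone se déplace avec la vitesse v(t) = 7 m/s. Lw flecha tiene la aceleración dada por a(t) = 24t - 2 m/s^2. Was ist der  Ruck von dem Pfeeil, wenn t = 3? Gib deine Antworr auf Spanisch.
Partiendo de la aceleración a(t) = 24·t - 2, tomamos 1 derivada. Derivando la aceleración, obtenemos la sacudida: j(t) = 24. Usando j(t) = 24 y sustituyendo t = 3, encontramos j = 24.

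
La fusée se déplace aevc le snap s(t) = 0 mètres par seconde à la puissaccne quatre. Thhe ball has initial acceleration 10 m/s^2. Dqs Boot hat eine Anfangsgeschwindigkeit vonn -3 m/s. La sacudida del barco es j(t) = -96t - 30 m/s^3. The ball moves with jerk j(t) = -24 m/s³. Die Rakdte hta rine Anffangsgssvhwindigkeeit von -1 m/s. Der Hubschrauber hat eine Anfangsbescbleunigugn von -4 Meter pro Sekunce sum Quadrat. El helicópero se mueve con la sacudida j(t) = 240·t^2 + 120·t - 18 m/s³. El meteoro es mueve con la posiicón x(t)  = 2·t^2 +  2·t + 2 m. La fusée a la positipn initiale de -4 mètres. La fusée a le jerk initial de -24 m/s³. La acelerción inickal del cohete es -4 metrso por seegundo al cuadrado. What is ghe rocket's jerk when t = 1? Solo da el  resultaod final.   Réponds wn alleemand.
Der Ruck bei t = 1 ist j = -24.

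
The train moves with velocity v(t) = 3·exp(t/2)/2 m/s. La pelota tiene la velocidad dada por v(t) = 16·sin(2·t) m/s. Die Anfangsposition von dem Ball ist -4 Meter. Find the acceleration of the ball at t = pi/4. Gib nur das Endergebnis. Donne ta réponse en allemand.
Die Beschleunigung bei t = pi/4 ist a = 0.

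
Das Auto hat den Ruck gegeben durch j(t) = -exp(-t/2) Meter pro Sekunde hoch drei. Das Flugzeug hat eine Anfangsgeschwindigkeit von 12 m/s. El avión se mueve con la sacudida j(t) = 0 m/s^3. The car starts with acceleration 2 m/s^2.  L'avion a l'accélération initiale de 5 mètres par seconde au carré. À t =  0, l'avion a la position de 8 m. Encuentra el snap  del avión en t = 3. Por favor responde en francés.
Pour résoudre ceci, nous devons prendre 1 dérivée de notre équation du jerk j(t) = 0. La dérivée du jerk donne le snap: s(t) = 0. Nous avons le snap s(t) = 0. En substituant t = 3: s(3) = 0.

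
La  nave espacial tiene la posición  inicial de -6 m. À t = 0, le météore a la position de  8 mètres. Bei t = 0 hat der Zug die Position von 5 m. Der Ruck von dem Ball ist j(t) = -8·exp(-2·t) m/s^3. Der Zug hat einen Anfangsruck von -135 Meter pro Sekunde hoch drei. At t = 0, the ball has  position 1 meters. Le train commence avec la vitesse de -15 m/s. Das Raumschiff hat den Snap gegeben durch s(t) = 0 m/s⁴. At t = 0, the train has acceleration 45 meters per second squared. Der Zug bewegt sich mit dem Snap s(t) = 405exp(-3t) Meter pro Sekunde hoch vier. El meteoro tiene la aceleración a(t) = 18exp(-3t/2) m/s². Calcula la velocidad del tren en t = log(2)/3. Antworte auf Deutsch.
Wir müssen die Stammfunktion unserer Gleichung für den Snap s(t) = 405·exp(-3·t) 3-mal finden. Durch Integration von dem Snap und Verwendung der Anfangsbedingung j(0) = -135, erhalten wir j(t) = -135·exp(-3·t). Das Integral von dem Ruck ist die Beschleunigung. Mit a(0) = 45 erhalten wir a(t) = 45·exp(-3·t). Die Stammfunktion von der Beschleunigung ist die Geschwindigkeit. Mit v(0) = -15 erhalten wir v(t) = -15·exp(-3·t). Mit v(t) = -15·exp(-3·t) und Einsetzen von t = log(2)/3, finden wir v = -15/2.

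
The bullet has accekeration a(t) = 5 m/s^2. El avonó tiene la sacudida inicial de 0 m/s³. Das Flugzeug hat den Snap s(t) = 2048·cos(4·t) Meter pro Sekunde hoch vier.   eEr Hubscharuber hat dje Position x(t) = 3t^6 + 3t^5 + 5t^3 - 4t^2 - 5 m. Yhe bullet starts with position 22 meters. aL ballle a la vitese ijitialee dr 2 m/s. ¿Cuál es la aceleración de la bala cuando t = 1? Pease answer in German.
Mit a(t) = 5 und Einsetzen von t = 1, finden wir a = 5.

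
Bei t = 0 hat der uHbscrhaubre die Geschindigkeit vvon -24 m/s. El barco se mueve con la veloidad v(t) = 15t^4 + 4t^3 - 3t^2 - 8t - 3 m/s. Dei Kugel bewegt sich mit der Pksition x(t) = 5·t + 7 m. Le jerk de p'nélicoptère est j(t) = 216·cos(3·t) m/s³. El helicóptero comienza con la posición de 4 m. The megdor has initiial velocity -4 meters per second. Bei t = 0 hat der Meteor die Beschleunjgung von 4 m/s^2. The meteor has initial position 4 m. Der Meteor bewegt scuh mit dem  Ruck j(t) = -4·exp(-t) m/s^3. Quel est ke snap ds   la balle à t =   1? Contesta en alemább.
Um dies zu lösen, müssen wir 4 Ableitungen unserer Gleichung für die Position x(t) = 5·t + 7 nehmen. Durch Ableiten von der Position erhalten wir die Geschwindigkeit: v(t) = 5. Die Ableitung von der Geschwindigkeit ergibt die Beschleunigung: a(t) = 0. Mit d/dt von a(t) finden wir j(t) = 0. Mit d/dt von j(t) finden wir s(t) = 0. Aus der Gleichung für den Snap s(t) = 0, setzen wir t = 1 ein und erhalten s = 0.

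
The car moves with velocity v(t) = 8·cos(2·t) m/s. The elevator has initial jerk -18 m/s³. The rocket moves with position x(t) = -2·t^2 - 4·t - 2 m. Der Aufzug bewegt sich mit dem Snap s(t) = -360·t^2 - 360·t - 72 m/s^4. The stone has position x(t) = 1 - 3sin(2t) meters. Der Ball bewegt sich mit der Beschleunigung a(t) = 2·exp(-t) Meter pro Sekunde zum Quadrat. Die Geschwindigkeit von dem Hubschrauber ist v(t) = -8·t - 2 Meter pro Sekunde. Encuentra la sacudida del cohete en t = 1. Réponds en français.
En partant de la position x(t) = -2·t^2 - 4·t - 2, nous prenons 3 dérivées. La dérivée de la position donne la vitesse: v(t) = -4·t - 4. La dérivée de la vitesse donne l'accélération: a(t) = -4. La dérivée de l'accélération donne le jerk: j(t) = 0. En utilisant j(t) = 0 et en substituant t = 1, nous trouvons j = 0.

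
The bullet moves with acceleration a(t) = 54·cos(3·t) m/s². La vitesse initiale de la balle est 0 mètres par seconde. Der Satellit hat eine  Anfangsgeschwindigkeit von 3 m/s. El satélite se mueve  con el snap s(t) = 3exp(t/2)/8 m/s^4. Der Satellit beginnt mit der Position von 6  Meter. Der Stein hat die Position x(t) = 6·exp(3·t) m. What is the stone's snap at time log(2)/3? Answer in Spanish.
Partiendo de la posición x(t) = 6·exp(3·t), tomamos 4 derivadas. La derivada de la posición da la velocidad: v(t) = 18·exp(3·t). La derivada de la velocidad da la aceleración: a(t) = 54·exp(3·t). La derivada de la aceleración da la sacudida: j(t) = 162·exp(3·t). Tomando d/dt de j(t), encontramos s(t) = 486·exp(3·t). Usando s(t) = 486·exp(3·t) y sustituyendo t = log(2)/3, encontramos s = 972.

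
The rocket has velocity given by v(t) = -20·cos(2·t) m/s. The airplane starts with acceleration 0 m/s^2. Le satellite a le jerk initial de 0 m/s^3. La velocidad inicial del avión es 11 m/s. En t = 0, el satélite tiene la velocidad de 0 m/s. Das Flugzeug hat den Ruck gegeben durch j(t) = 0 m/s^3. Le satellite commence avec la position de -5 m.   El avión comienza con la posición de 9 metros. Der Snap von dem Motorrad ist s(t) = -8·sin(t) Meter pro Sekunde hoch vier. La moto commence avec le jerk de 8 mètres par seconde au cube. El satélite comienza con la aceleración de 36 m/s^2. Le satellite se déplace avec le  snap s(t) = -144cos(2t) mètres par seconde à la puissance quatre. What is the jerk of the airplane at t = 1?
From the given jerk equation j(t) = 0, we substitute t = 1 to get j = 0.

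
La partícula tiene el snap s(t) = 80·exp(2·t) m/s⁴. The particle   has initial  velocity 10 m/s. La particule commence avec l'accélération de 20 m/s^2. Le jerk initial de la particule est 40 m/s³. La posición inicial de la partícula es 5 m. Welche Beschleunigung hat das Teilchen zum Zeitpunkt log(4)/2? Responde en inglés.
To solve this, we need to take 2 integrals of our snap equation s(t) = 80·exp(2·t). Taking ∫s(t)dt and applying j(0) = 40, we find j(t) = 40·exp(2·t). Taking ∫j(t)dt and applying a(0) = 20, we find a(t) = 20·exp(2·t). Using a(t) = 20·exp(2·t) and substituting t = log(4)/2, we find a = 80.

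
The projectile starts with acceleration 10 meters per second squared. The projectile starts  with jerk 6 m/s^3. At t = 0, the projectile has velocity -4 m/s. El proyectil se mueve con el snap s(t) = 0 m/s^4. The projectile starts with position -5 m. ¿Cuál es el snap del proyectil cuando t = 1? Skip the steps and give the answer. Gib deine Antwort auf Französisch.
À t = 1, s = 0.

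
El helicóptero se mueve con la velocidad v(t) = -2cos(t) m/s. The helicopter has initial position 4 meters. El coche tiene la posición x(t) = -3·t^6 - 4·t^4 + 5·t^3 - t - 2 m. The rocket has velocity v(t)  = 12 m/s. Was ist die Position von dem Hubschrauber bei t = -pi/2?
Ausgehend von der Geschwindigkeit v(t) = -2·cos(t), nehmen wir 1 Stammfunktion. Die Stammfunktion von der Geschwindigkeit, mit x(0) = 4, ergibt die Position: x(t) = 4 - 2·sin(t). Mit x(t) = 4 - 2·sin(t) und Einsetzen von t = -pi/2, finden wir x = 6.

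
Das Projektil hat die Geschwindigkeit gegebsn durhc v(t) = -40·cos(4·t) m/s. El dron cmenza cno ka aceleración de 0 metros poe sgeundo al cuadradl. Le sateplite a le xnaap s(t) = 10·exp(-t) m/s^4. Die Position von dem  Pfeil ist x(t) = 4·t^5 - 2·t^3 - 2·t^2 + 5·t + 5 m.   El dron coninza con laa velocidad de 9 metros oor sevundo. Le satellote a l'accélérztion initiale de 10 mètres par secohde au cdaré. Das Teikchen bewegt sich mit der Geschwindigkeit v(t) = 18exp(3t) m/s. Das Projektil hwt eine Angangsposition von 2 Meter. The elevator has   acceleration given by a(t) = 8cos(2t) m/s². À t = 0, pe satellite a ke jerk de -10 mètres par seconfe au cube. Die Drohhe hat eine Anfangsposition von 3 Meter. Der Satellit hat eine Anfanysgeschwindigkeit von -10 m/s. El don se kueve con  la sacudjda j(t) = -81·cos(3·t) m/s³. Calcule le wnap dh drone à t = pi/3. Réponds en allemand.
Ausgehend von dem Ruck j(t) = -81·cos(3·t), nehmen wir 1 Ableitung. Durch Ableiten von dem Ruck erhalten wir den Snap: s(t) = 243·sin(3·t). Mit s(t) = 243·sin(3·t) und Einsetzen von t = pi/3, finden wir s = 0.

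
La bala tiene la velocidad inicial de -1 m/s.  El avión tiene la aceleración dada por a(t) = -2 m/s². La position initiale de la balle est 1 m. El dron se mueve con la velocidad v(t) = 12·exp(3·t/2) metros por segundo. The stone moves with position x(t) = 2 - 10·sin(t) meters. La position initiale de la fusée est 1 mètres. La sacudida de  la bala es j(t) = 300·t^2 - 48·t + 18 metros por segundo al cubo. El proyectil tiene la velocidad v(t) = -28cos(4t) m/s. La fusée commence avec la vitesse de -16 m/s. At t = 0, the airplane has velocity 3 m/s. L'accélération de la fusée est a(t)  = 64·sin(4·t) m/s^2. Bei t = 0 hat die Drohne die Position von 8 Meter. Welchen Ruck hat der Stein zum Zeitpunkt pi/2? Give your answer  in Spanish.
Partiendo de la posición x(t) = 2 - 10·sin(t), tomamos 3 derivadas. Derivando la posición, obtenemos la velocidad: v(t) = -10·cos(t). Tomando d/dt de v(t), encontramos a(t) = 10·sin(t). Tomando d/dt de a(t), encontramos j(t) = 10·cos(t). Tenemos la sacudida j(t) = 10·cos(t). Sustituyendo t = pi/2: j(pi/2) = 0.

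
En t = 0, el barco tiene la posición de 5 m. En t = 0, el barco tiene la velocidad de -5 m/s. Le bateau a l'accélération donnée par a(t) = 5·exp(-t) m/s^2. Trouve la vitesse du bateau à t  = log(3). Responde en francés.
Nous devons trouver la primitive de notre équation de l'accélération a(t) = 5·exp(-t) 1 fois. En intégrant l'accélération et en utilisant la condition initiale v(0) = -5, nous obtenons v(t) = -5·exp(-t). En utilisant v(t) = -5·exp(-t) et en substituant t = log(3), nous trouvons v = -5/3.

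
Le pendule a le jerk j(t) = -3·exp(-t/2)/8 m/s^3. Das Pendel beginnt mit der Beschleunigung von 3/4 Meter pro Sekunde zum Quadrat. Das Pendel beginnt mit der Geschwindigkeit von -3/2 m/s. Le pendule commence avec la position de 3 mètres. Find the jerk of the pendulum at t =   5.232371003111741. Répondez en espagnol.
Tenemos la sacudida j(t) = -3·exp(-t/2)/8. Sustituyendo t = 5.232371003111741: j(5.232371003111741) = -0.0274054123364426.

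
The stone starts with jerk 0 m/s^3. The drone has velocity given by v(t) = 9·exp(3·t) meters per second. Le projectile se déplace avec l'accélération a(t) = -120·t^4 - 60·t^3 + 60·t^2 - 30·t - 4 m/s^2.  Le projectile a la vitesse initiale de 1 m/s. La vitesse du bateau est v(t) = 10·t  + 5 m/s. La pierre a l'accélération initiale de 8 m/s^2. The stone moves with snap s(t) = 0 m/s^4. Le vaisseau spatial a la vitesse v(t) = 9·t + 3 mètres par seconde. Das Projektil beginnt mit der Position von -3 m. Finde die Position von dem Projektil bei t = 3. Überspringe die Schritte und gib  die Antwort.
x(3) = -3393.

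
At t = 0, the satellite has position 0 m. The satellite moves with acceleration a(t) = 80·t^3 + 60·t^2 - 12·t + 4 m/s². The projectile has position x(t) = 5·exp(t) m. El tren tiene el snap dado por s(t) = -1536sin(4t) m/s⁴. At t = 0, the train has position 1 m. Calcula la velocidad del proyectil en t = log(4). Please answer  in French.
En partant de la position x(t) = 5·exp(t), nous prenons 1 dérivée. En prenant d/dt de x(t), nous trouvons v(t) = 5·exp(t). De l'équation de la vitesse v(t) = 5·exp(t), nous substituons t = log(4) pour obtenir v = 20.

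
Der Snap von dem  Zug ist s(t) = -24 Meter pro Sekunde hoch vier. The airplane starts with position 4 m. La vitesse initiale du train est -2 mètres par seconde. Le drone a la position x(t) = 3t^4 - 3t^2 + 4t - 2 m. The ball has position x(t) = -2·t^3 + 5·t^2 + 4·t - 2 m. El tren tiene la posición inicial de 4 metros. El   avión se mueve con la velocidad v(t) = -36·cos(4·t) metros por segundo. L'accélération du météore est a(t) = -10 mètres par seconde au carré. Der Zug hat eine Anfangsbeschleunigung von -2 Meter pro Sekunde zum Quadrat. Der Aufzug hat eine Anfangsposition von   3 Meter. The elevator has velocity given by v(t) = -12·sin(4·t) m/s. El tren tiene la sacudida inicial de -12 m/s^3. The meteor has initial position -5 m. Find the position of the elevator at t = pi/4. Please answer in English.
To find the answer, we compute 1 integral of v(t) = -12·sin(4·t). The integral of velocity is position. Using x(0) = 3, we get x(t) = 3·cos(4·t). Using x(t) = 3·cos(4·t) and substituting t = pi/4, we find x = -3.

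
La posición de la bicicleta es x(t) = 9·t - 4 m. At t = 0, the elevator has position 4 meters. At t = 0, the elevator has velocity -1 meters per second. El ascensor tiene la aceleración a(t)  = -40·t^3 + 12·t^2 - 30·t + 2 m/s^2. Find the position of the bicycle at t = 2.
From the given position equation x(t) = 9·t - 4, we substitute t = 2 to get x = 14.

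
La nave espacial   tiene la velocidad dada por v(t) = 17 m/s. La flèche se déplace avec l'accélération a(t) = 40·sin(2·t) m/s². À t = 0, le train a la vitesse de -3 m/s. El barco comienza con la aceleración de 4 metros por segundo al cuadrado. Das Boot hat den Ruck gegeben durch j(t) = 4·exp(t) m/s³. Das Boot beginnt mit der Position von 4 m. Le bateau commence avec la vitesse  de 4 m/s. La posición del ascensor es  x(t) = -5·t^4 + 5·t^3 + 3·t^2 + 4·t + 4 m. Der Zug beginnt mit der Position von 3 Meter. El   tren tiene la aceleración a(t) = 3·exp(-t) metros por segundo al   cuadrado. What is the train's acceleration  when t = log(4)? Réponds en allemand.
Mit a(t) = 3·exp(-t) und Einsetzen von t = log(4), finden wir a = 3/4.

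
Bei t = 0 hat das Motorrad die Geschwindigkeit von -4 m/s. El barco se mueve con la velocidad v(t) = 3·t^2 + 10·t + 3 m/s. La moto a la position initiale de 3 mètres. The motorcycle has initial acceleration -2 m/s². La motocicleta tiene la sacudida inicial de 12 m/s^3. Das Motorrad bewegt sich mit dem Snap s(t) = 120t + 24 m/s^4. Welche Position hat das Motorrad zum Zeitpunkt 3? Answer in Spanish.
Necesitamos integrar nuestra ecuación del snap s(t) = 120·t + 24 4 veces. La integral del snap, con j(0) = 12, da la sacudida: j(t) = 60·t^2 + 24·t + 12. Integrando la sacudida y usando la condición inicial a(0) = -2, obtenemos a(t) = 20·t^3 + 12·t^2 + 12·t - 2. La integral de la aceleración es la velocidad. Usando v(0) = -4, obtenemos v(t) = 5·t^4 + 4·t^3 + 6·t^2 - 2·t - 4. La integral de la velocidad, con x(0) = 3, da la posición: x(t) = t^5 + t^4 + 2·t^3 - t^2 - 4·t + 3. De la ecuación de la posición x(t) = t^5 + t^4 + 2·t^3 - t^2 - 4·t + 3, sustituimos t = 3 para obtener x = 360.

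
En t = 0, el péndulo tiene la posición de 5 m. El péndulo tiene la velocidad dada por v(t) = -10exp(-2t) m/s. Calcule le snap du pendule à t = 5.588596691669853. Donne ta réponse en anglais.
Starting from velocity v(t) = -10·exp(-2·t), we take 3 derivatives. Differentiating velocity, we get acceleration: a(t) = 20·exp(-2·t). Differentiating acceleration, we get jerk: j(t) = -40·exp(-2·t). Taking d/dt of j(t), we find s(t) = 80·exp(-2·t). From the given snap equation s(t) = 80·exp(-2·t), we substitute t = 5.588596691669853 to get s = 0.00111917133311922.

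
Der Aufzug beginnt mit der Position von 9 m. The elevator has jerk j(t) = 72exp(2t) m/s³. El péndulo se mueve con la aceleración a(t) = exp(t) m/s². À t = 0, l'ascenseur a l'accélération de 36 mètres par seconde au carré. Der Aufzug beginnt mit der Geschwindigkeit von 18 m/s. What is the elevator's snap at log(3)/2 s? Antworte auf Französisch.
En partant du jerk j(t) = 72·exp(2·t), nous prenons 1 dérivée. En dérivant le jerk, nous obtenons le snap: s(t) = 144·exp(2·t). En utilisant s(t) = 144·exp(2·t) et en substituant t = log(3)/2, nous trouvons s = 432.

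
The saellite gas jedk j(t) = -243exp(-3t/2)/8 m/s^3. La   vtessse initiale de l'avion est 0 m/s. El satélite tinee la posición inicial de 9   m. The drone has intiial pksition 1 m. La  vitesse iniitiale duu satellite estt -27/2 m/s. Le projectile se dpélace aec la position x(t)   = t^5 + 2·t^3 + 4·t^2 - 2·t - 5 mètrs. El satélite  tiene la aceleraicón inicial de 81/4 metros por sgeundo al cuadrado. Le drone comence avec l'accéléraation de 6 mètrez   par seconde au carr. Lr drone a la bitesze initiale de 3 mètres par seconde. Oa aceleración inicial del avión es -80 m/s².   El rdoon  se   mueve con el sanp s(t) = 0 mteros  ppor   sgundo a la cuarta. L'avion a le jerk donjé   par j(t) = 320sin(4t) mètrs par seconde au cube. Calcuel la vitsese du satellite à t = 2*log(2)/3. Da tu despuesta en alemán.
Ausgehend von dem Ruck j(t) = -243·exp(-3·t/2)/8, nehmen wir 2 Stammfunktionen. Durch Integration von dem Ruck und Verwendung der Anfangsbedingung a(0) = 81/4, erhalten wir a(t) = 81·exp(-3·t/2)/4. Die Stammfunktion von der Beschleunigung ist die Geschwindigkeit. Mit v(0) = -27/2 erhalten wir v(t) = -27·exp(-3·t/2)/2. Mit v(t) = -27·exp(-3·t/2)/2 und Einsetzen von t = 2*log(2)/3, finden wir v = -27/4.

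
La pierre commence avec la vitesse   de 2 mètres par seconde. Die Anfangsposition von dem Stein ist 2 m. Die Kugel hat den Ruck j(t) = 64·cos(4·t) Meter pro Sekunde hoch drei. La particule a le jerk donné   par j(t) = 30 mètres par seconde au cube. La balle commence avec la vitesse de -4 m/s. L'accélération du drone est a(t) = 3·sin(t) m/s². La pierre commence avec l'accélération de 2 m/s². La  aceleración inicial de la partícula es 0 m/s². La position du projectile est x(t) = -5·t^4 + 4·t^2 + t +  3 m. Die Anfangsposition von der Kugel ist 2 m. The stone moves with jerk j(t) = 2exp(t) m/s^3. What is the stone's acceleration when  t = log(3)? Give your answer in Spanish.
Para resolver esto, necesitamos tomar 1 antiderivada de nuestra ecuación de la sacudida j(t) = 2·exp(t). Tomando ∫j(t)dt y aplicando a(0) = 2, encontramos a(t) = 2·exp(t). Tenemos la aceleración a(t) = 2·exp(t). Sustituyendo t = log(3): a(log(3)) = 6.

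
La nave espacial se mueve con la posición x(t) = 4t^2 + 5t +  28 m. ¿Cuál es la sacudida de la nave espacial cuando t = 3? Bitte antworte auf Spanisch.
Debemos derivar nuestra ecuación de la posición x(t) = 4·t^2 + 5·t + 28 3 veces. Derivando la posición, obtenemos la velocidad: v(t) = 8·t + 5. Derivando la velocidad, obtenemos la aceleración: a(t) = 8. La derivada de la aceleración da la sacudida: j(t) = 0. De la ecuación de la sacudida j(t) = 0, sustituimos t = 3 para obtener j = 0.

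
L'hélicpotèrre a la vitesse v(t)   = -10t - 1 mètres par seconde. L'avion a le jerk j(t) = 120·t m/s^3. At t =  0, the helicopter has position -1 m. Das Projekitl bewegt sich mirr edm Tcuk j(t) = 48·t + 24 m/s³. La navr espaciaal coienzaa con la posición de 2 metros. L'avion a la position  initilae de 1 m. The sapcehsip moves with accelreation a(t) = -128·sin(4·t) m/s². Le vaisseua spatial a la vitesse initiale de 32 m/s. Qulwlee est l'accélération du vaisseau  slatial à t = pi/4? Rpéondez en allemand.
Mit a(t) = -128·sin(4·t) und Einsetzen von t = pi/4, finden wir a = 0.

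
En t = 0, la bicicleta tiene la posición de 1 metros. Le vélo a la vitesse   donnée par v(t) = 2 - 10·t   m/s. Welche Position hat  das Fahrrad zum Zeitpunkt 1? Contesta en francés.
Nous devons trouver l'intégrale de notre équation de la vitesse v(t) = 2 - 10·t 1 fois. En intégrant la vitesse et en utilisant la condition initiale x(0) = 1, nous obtenons x(t) = -5·t^2 + 2·t + 1. De l'équation de la position x(t) = -5·t^2 + 2·t + 1, nous substituons t = 1 pour obtenir x = -2.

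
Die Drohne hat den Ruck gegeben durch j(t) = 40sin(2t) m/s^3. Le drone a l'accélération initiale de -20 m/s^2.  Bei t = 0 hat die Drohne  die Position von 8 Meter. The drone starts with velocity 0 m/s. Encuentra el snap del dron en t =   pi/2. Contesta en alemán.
Wir müssen unsere Gleichung für den Ruck j(t) = 40·sin(2·t) 1-mal ableiten. Die Ableitung von dem Ruck ergibt den Snap: s(t) = 80·cos(2·t). Aus der Gleichung für den Snap s(t) = 80·cos(2·t), setzen wir t = pi/2 ein und erhalten s = -80.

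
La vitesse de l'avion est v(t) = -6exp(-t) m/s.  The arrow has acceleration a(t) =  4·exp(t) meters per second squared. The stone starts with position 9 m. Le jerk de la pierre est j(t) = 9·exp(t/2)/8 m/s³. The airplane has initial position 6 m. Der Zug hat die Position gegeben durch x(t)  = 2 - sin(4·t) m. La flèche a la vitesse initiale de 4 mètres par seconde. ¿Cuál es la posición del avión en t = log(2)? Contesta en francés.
Nous devons intégrer notre équation de la vitesse v(t) = -6·exp(-t) 1 fois. En intégrant la vitesse et en utilisant la condition initiale x(0) = 6, nous obtenons x(t) = 6·exp(-t). En utilisant x(t) = 6·exp(-t) et en substituant t = log(2), nous trouvons x = 3.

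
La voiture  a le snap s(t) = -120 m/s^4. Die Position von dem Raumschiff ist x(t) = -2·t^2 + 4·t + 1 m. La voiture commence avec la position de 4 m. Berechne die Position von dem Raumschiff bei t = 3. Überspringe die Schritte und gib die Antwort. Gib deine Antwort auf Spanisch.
La respuesta es -5.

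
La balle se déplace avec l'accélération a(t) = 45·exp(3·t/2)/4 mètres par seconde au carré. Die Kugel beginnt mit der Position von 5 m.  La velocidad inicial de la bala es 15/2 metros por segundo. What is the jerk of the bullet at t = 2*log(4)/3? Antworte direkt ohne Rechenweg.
At t = 2*log(4)/3, j = 135/2.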